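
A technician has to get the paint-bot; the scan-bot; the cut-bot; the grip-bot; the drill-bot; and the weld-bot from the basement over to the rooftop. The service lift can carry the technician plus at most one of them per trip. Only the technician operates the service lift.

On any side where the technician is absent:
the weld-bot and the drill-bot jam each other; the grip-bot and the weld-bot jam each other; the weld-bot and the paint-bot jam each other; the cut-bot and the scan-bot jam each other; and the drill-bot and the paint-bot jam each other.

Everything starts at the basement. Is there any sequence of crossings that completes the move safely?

Whatever the first load, the items left behind include a forbidden pair without the technician. No opening move is safe, so no plan exists.

No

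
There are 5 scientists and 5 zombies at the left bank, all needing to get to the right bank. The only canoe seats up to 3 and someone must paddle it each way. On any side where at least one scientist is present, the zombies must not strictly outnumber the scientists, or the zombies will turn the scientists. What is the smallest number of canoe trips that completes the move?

Counting alone: each trip to the right bank takes at most 3 across and each return brings at least 1 back, so after t trips out (and t−1 returns) at most 3t − (t−1) of the 10 are across; that first reaches 10 at t = 5, so at least 9 crossings are needed.
The safety rule pushes this higher. Following every safe sequence of crossings, the most of the 10 that can be at the right bank as the canoe arrives there on crossing 9 is 9 — never all 10.
So no plan with fewer than 11 crossings exists, and this one achieves 11:
1. 2 zombies → the right bank.  (the left bank: 5S 3Z; the right bank: 0S 2Z)
2. 1 zombie ← the left bank.  (the left bank: 5S 4Z; the right bank: 0S 1Z)
3. 3 zombies → the right bank.  (the left bank: 5S 1Z; the right bank: 0S 4Z)
4. 1 zombie ← the left bank.  (the left bank: 5S 2Z; the right bank: 0S 3Z)
5. 3 scientists → the right bank.  (the left bank: 2S 2Z; the right bank: 3S 3Z)
6. 1 scientist and 1 zombie ← the left bank.  (the left bank: 3S 3Z; the right bank: 2S 2Z)
7. 3 scientists → the right bank.  (the left bank: 0S 3Z; the right bank: 5S 2Z)
8. 1 zombie ← the left bank.  (the left bank: 0S 4Z; the right bank: 5S 1Z)
9. 2 zombies → the right bank.  (the left bank: 0S 2Z; the right bank: 5S 3Z)
10. 1 zombie ← the left bank.  (the left bank: 0S 3Z; the right bank: 5S 2Z)
11. 3 zombies → the right bank.  (the left bank: 0S 0Z; the right bank: 5S 5Z)

11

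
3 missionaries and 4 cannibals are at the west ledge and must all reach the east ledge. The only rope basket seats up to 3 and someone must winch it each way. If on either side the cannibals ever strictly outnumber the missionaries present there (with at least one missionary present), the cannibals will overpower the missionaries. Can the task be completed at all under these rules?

No

The cannibals already outnumber the missionaries at the west ledge before anyone moves, so the starting position itself is disallowed.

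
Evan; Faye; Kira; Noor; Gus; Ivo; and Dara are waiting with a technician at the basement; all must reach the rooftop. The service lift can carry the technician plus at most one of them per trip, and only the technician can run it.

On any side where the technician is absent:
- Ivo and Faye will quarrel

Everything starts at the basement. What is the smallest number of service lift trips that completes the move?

Counting alone: the technician can take at most 1 across per trip to the rooftop, so moving all 7 needs at least 7 loaded trips out, with a return between consecutive ones — at least 13 crossings.
The plan below uses exactly 13 crossings, so it is optimal:
1. Technician goes to the rooftop with Faye.
2. Technician goes back to the basement alone.
3. Technician goes to the rooftop with Evan.
4. Technician goes back to the basement alone.
5. Technician goes to the rooftop with Kira.
6. Technician goes back to the basement alone.
7. Technician goes to the rooftop with Noor.
8. Technician goes back to the basement alone.
9. Technician goes to the rooftop with Gus.
10. Technician goes back to the basement alone.
11. Technician goes to the rooftop with Dara.
12. Technician goes back to the basement alone.
13. Technician goes to the rooftop with Ivo.

13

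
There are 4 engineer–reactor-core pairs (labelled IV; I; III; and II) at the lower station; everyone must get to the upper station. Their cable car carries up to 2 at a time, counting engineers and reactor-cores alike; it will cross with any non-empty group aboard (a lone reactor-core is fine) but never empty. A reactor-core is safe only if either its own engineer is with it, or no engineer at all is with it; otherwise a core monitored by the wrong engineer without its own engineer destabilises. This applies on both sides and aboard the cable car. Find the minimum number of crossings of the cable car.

Following every safe sequence of crossings from the start, the most of the 8 that can be at the upper station as the cable car arrives there on crossings 1, 3, 5 is 2, 3, 4 respectively; the best ever achieved is 4 of 8.
From crossing 7 on, no configuration arises that was not already reachable earlier: only 44 distinct safe configurations (who is on which side, and where the cable car is) can ever be reached, none of them has everyone across, and every continuation just revisits them. So no valid plan exists.

impossible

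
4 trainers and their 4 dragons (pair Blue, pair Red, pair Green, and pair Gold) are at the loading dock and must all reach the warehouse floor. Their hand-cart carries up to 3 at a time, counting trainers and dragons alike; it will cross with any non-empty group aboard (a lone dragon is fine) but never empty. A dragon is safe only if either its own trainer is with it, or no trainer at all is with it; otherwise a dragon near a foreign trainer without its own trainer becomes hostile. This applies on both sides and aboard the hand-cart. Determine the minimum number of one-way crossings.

Counting alone: each trip to the warehouse floor takes at most 3 across and each return brings at least 1 back, so after t trips out (and t−1 returns) at most 3t − (t−1) of the 8 are across; that first reaches 8 at t = 4, so at least 7 crossings are needed.
The safety rule pushes this higher. Following every safe sequence of crossings, the most of the 8 that can be at the warehouse floor as the hand-cart arrives there on crossing 7 is 7 — never all 8.
So no plan with fewer than 9 crossings exists, and this one achieves 9:
1. dragon Blue and trainer Blue cross → the warehouse floor.
2. trainer Blue crosses ← the loading dock.
3. dragon Red, trainer Blue, and trainer Red cross → the warehouse floor.
4. dragon Blue and trainer Blue cross ← the loading dock.
5. trainer Blue, trainer Gold, and trainer Green cross → the warehouse floor.
6. dragon Red crosses ← the loading dock.
7. dragon Blue and dragon Red cross → the warehouse floor.
8. dragon Blue crosses ← the loading dock.
9. dragon Blue, dragon Gold, and dragon Green cross → the warehouse floor.

9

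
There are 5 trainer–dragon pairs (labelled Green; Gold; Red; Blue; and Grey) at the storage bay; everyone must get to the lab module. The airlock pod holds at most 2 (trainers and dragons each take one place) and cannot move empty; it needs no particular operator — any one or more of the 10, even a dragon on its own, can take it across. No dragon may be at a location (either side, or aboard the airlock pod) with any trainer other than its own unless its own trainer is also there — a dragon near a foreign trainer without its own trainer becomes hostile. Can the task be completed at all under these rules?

Following every safe sequence of crossings from the start, the most of the 10 that can be at the lab module as the airlock pod arrives there on crossings 1, 3, 5, 7 is 2, 3, 4, 5 respectively; the best ever achieved is 5 of 10.
From crossing 9 on, no configuration arises that was not already reachable earlier: only 82 distinct safe configurations (who is on which side, and where the airlock pod is) can ever be reached, none of them has everyone across, and every continuation just revisits them. So no valid plan exists.

No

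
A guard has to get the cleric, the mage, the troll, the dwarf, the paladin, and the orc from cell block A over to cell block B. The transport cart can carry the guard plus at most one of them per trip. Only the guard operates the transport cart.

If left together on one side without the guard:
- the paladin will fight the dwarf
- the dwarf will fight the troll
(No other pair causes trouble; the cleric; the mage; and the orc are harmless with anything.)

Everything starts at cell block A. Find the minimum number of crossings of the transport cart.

13

Counting alone: the guard can take at most 1 across per trip to cell block B, so moving all 6 needs at least 6 loaded trips out, with a return between consecutive ones — at least 11 crossings.
The safety rule pushes this higher. Following every safe sequence of crossings, the most of the 6 that can be at cell block B as the transport cart arrives there on crossing 11 is 5 — never all 6.
So no plan with fewer than 13 crossings exists, and this one achieves 13:
1. Guard goes to cell block B with the dwarf.
2. Guard goes back to cell block A alone.
3. Guard goes to cell block B with the cleric.
4. Guard goes back to cell block A alone.
5. Guard goes to cell block B with the mage.
6. Guard goes back to cell block A alone.
7. Guard goes to cell block B with the troll.
8. Guard goes back to cell block A with the dwarf.
9. Guard goes to cell block B with the paladin.
10. Guard goes back to cell block A alone.
11. Guard goes to cell block B with the orc.
12. Guard goes back to cell block A alone.
13. Guard goes to cell block B with the dwarf.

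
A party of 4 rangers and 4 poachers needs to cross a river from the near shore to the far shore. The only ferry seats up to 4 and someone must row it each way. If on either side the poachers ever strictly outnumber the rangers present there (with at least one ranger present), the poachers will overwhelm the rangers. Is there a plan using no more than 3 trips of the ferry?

No

Counting alone: each trip to the far shore takes at most 4 across and each return brings at least 1 back, so after t trips out (and t−1 returns) at most 4t − (t−1) of the 8 are across; that first reaches 8 at t = 3, so at least 5 crossings are needed.
Since 3 < 5, 3 crossings cannot be enough. (The shortest complete plan in fact takes 5:)
1. 2 poachers → the far shore.  (the near shore: 4R 2P; the far shore: 0R 2P)
2. 1 poacher ← the near shore.  (the near shore: 4R 3P; the far shore: 0R 1P)
3. 4 rangers → the far shore.  (the near shore: 0R 3P; the far shore: 4R 1P)
4. 1 poacher ← the near shore.  (the near shore: 0R 4P; the far shore: 4R 0P)
5. 4 poachers → the far shore.  (the near shore: 0R 0P; the far shore: 4R 4P)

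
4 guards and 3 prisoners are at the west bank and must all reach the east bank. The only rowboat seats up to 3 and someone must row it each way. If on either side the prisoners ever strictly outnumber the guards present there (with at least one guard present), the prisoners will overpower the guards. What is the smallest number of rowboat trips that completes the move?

Counting alone: each trip to the east bank takes at most 3 across and each return brings at least 1 back, so after t trips out (and t−1 returns) at most 3t − (t−1) of the 7 are across; that first reaches 7 at t = 3, so at least 5 crossings are needed.
The plan below uses exactly 5 crossings, so it is optimal:
1. 3 prisoners → the east bank.  (the west bank: 4G 0P; the east bank: 0G 3P)
2. 1 prisoner ← the west bank.  (the west bank: 4G 1P; the east bank: 0G 2P)
3. 3 guards → the east bank.  (the west bank: 1G 1P; the east bank: 3G 2P)
4. 1 guard ← the west bank.  (the west bank: 2G 1P; the east bank: 2G 2P)
5. 2 guards and 1 prisoner → the east bank.  (the west bank: 0G 0P; the east bank: 4G 3P)

5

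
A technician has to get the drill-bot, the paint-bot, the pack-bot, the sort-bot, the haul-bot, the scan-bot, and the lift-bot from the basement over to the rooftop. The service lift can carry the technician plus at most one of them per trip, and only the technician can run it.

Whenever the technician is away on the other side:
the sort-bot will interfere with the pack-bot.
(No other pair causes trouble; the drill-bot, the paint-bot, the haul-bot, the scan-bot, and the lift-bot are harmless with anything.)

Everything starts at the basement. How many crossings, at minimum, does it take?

13

Counting alone: the technician can take at most 1 across per trip to the rooftop, so moving all 7 needs at least 7 loaded trips out, with a return between consecutive ones — at least 13 crossings.
The plan below uses exactly 13 crossings, so it is optimal:
1. Technician goes to the rooftop with the pack-bot.  [the basement: the drill-bot, the haul-bot, the lift-bot, the paint-bot, the scan-bot, the sort-bot | the rooftop: the pack-bot]
2. Technician goes back to the basement alone.  [the basement: the drill-bot, the haul-bot, the lift-bot, the paint-bot, the scan-bot, the sort-bot | the rooftop: the pack-bot]
3. Technician goes to the rooftop with the drill-bot.  [the basement: the haul-bot, the lift-bot, the paint-bot, the scan-bot, the sort-bot | the rooftop: the drill-bot, the pack-bot]
4. Technician goes back to the basement alone.  [the basement: the haul-bot, the lift-bot, the paint-bot, the scan-bot, the sort-bot | the rooftop: the drill-bot, the pack-bot]
5. Technician goes to the rooftop with the paint-bot.  [the basement: the haul-bot, the lift-bot, the scan-bot, the sort-bot | the rooftop: the drill-bot, the pack-bot, the paint-bot]
6. Technician goes back to the basement alone.  [the basement: the haul-bot, the lift-bot, the scan-bot, the sort-bot | the rooftop: the drill-bot, the pack-bot, the paint-bot]
7. Technician goes to the rooftop with the haul-bot.  [the basement: the lift-bot, the scan-bot, the sort-bot | the rooftop: the drill-bot, the haul-bot, the pack-bot, the paint-bot]
8. Technician goes back to the basement alone.  [the basement: the lift-bot, the scan-bot, the sort-bot | the rooftop: the drill-bot, the haul-bot, the pack-bot, the paint-bot]
9. Technician goes to the rooftop with the scan-bot.  [the basement: the lift-bot, the sort-bot | the rooftop: the drill-bot, the haul-bot, the pack-bot, the paint-bot, the scan-bot]
10. Technician goes back to the basement alone.  [the basement: the lift-bot, the sort-bot | the rooftop: the drill-bot, the haul-bot, the pack-bot, the paint-bot, the scan-bot]
11. Technician goes to the rooftop with the lift-bot.  [the basement: the sort-bot | the rooftop: the drill-bot, the haul-bot, the lift-bot, the pack-bot, the paint-bot, the scan-bot]
12. Technician goes back to the basement alone.  [the basement: the sort-bot | the rooftop: the drill-bot, the haul-bot, the lift-bot, the pack-bot, the paint-bot, the scan-bot]
13. Technician goes to the rooftop with the sort-bot.  [the basement: — | the rooftop: the drill-bot, the haul-bot, the lift-bot, the pack-bot, the paint-bot, the scan-bot, the sort-bot]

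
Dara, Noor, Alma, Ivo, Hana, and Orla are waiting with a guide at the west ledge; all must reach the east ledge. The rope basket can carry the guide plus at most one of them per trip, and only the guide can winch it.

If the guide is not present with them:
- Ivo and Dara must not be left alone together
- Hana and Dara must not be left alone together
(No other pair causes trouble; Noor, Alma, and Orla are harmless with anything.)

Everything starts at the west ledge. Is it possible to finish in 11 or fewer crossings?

Counting alone: the guide can take at most 1 across per trip to the east ledge, so moving all 6 needs at least 6 loaded trips out, with a return between consecutive ones — at least 11 crossings.
The safety rule pushes this higher. Following every safe sequence of crossings, the most of the 6 that can be at the east ledge as the rope basket arrives there on crossing 11 is 5 — never all 6.
So the move cannot be finished within 11 crossings. (The shortest complete plan takes 13:)
1. Guide goes to the east ledge with Dara.  [the west ledge: Alma, Hana, Ivo, Noor, Orla | the east ledge: Dara]
2. Guide goes back to the west ledge alone.  [the west ledge: Alma, Hana, Ivo, Noor, Orla | the east ledge: Dara]
3. Guide goes to the east ledge with Noor.  [the west ledge: Alma, Hana, Ivo, Orla | the east ledge: Dara, Noor]
4. Guide goes back to the west ledge alone.  [the west ledge: Alma, Hana, Ivo, Orla | the east ledge: Dara, Noor]
5. Guide goes to the east ledge with Alma.  [the west ledge: Hana, Ivo, Orla | the east ledge: Alma, Dara, Noor]
6. Guide goes back to the west ledge alone.  [the west ledge: Hana, Ivo, Orla | the east ledge: Alma, Dara, Noor]
7. Guide goes to the east ledge with Ivo.  [the west ledge: Hana, Orla | the east ledge: Alma, Dara, Ivo, Noor]
8. Guide goes back to the west ledge with Dara.  [the west ledge: Dara, Hana, Orla | the east ledge: Alma, Ivo, Noor]
9. Guide goes to the east ledge with Hana.  [the west ledge: Dara, Orla | the east ledge: Alma, Hana, Ivo, Noor]
10. Guide goes back to the west ledge alone.  [the west ledge: Dara, Orla | the east ledge: Alma, Hana, Ivo, Noor]
11. Guide goes to the east ledge with Orla.  [the west ledge: Dara | the east ledge: Alma, Hana, Ivo, Noor, Orla]
12. Guide goes back to the west ledge alone.  [the west ledge: Dara | the east ledge: Alma, Hana, Ivo, Noor, Orla]
13. Guide goes to the east ledge with Dara.  [the west ledge: — | the east ledge: Alma, Dara, Hana, Ivo, Noor, Orla]

No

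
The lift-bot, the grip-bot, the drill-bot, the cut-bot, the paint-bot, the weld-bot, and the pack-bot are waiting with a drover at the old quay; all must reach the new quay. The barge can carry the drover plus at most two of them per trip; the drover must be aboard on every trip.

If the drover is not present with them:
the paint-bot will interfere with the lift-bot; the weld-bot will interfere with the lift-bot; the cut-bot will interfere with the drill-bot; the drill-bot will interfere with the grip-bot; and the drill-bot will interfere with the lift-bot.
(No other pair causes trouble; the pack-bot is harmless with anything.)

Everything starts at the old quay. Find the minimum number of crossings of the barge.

9

Counting alone: the drover can take at most 2 across per trip to the new quay, so moving all 7 needs at least 4 loaded trips out, with a return between consecutive ones — at least 7 crossings.
The safety rule pushes this higher. Following every safe sequence of crossings, the most of the 7 that can be at the new quay as the barge arrives there on crossing 7 is 6 — never all 7.
So no plan with fewer than 9 crossings exists, and this one achieves 9:
1. Drover goes to the new quay with the drill-bot and the lift-bot.
2. Drover goes back to the old quay with the lift-bot.
3. Drover goes to the new quay with the grip-bot and the lift-bot.
4. Drover goes back to the old quay with the drill-bot.
5. Drover goes to the new quay with the cut-bot and the pack-bot.
6. Drover goes back to the old quay alone.
7. Drover goes to the new quay with the paint-bot and the weld-bot.
8. Drover goes back to the old quay with the lift-bot.
9. Drover goes to the new quay with the drill-bot and the lift-bot.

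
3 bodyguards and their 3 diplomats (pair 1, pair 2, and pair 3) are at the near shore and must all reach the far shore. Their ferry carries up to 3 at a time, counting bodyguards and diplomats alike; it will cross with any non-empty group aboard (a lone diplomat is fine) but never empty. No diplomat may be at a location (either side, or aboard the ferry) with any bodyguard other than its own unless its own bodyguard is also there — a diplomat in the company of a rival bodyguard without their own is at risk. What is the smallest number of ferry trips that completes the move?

5

Counting alone: each trip to the far shore takes at most 3 across and each return brings at least 1 back, so after t trips out (and t−1 returns) at most 3t − (t−1) of the 6 are across; that first reaches 6 at t = 3, so at least 5 crossings are needed.
The plan below uses exactly 5 crossings, so it is optimal:
1. bodyguard 1 and diplomat 1 cross → the far shore.
2. bodyguard 1 crosses ← the near shore.
3. bodyguard 1, bodyguard 2, and bodyguard 3 cross → the far shore.
4. diplomat 1 crosses ← the near shore.
5. diplomat 1, diplomat 2, and diplomat 3 cross → the far shore.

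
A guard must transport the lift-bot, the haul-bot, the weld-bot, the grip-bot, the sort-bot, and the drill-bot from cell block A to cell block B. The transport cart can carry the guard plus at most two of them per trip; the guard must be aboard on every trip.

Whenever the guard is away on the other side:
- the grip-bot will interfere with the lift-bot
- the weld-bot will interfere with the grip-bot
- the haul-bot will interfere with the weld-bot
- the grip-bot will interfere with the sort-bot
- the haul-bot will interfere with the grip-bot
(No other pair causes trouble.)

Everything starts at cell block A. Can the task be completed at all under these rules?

1. Guard goes to cell block B with the grip-bot and the haul-bot.
2. Guard goes back to cell block A with the haul-bot.
3. Guard goes to cell block B with the haul-bot and the lift-bot.
4. Guard goes back to cell block A with the grip-bot.
5. Guard goes to cell block B with the sort-bot and the weld-bot.
6. Guard goes back to cell block A with the haul-bot.
7. Guard goes to cell block B with the drill-bot and the haul-bot.
8. Guard goes back to cell block A with the haul-bot.
9. Guard goes to cell block B with the grip-bot and the haul-bot.

Yes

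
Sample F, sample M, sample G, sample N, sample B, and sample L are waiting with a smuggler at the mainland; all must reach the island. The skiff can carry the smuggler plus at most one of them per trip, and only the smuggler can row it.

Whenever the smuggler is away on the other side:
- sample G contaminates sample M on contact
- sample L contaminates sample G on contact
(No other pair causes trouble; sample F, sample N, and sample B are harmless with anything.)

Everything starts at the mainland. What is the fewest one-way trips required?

Counting alone: the smuggler can take at most 1 across per trip to the island, so moving all 6 needs at least 6 loaded trips out, with a return between consecutive ones — at least 11 crossings.
The safety rule pushes this higher. Following every safe sequence of crossings, the most of the 6 that can be at the island as the skiff arrives there on crossing 11 is 5 — never all 6.
So no plan with fewer than 13 crossings exists, and this one achieves 13:
1. Smuggler goes to the island with sample G.
2. Smuggler goes back to the mainland alone.
3. Smuggler goes to the island with sample F.
4. Smuggler goes back to the mainland alone.
5. Smuggler goes to the island with sample M.
6. Smuggler goes back to the mainland with sample G.
7. Smuggler goes to the island with sample L.
8. Smuggler goes back to the mainland alone.
9. Smuggler goes to the island with sample N.
10. Smuggler goes back to the mainland alone.
11. Smuggler goes to the island with sample B.
12. Smuggler goes back to the mainland alone.
13. Smuggler goes to the island with sample G.

13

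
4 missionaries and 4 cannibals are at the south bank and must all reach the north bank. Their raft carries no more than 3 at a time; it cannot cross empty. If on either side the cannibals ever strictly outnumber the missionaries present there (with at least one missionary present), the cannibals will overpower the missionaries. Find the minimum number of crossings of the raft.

Counting alone: each trip to the north bank takes at most 3 across and each return brings at least 1 back, so after t trips out (and t−1 returns) at most 3t − (t−1) of the 8 are across; that first reaches 8 at t = 4, so at least 7 crossings are needed.
The safety rule pushes this higher. Following every safe sequence of crossings, the most of the 8 that can be at the north bank as the raft arrives there on crossing 7 is 7 — never all 8.
So no plan with fewer than 9 crossings exists, and this one achieves 9:
1. 2 cannibals → the north bank.  (the south bank: 4M 2C; the north bank: 0M 2C)
2. 1 cannibal ← the south bank.  (the south bank: 4M 3C; the north bank: 0M 1C)
3. 3 cannibals → the north bank.  (the south bank: 4M 0C; the north bank: 0M 4C)
4. 1 cannibal ← the south bank.  (the south bank: 4M 1C; the north bank: 0M 3C)
5. 3 missionaries → the north bank.  (the south bank: 1M 1C; the north bank: 3M 3C)
6. 1 missionary and 1 cannibal ← the south bank.  (the south bank: 2M 2C; the north bank: 2M 2C)
7. 2 missionaries → the north bank.  (the south bank: 0M 2C; the north bank: 4M 2C)
8. 1 cannibal ← the south bank.  (the south bank: 0M 3C; the north bank: 4M 1C)
9. 3 cannibals → the north bank.  (the south bank: 0M 0C; the north bank: 4M 4C)

9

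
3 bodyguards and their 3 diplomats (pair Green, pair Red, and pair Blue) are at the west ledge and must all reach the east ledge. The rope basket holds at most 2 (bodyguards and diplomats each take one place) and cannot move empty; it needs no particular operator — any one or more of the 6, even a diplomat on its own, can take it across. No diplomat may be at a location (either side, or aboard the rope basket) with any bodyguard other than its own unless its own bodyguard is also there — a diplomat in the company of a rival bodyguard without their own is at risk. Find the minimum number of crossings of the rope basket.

Counting alone: each trip to the east ledge takes at most 2 across and each return brings at least 1 back, so after t trips out (and t−1 returns) at most 2t − (t−1) of the 6 are across; that first reaches 6 at t = 5, so at least 9 crossings are needed.
The safety rule pushes this higher. Following every safe sequence of crossings, the most of the 6 that can be at the east ledge as the rope basket arrives there on crossing 9 is 5 — never all 6.
So no plan with fewer than 11 crossings exists, and this one achieves 11:
1. bodyguard Green and diplomat Green cross → the east ledge.
2. bodyguard Green crosses ← the west ledge.
3. diplomat Blue and diplomat Red cross → the east ledge.
4. diplomat Green crosses ← the west ledge.
5. bodyguard Blue and bodyguard Red cross → the east ledge.
6. bodyguard Red and diplomat Red cross ← the west ledge.
7. bodyguard Green and bodyguard Red cross → the east ledge.
8. diplomat Blue crosses ← the west ledge.
9. diplomat Green and diplomat Red cross → the east ledge.
10. bodyguard Blue crosses ← the west ledge.
11. bodyguard Blue and diplomat Blue cross → the east ledge.

11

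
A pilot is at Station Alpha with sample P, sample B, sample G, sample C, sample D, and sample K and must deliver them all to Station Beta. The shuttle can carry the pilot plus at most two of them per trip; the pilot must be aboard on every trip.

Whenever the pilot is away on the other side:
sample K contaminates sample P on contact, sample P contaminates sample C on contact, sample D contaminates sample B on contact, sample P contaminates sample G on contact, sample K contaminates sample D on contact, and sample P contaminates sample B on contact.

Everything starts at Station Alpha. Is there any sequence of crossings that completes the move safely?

Yes

1. Pilot goes to Station Beta with sample D and sample P.  [Station Alpha: sample B, sample C, sample G, sample K | Station Beta: sample D, sample P]
2. Pilot goes back to Station Alpha alone.  [Station Alpha: sample B, sample C, sample G, sample K | Station Beta: sample D, sample P]
3. Pilot goes to Station Beta with sample B and sample G.  [Station Alpha: sample C, sample K | Station Beta: sample B, sample D, sample G, sample P]
4. Pilot goes back to Station Alpha with sample D and sample P.  [Station Alpha: sample C, sample D, sample K, sample P | Station Beta: sample B, sample G]
5. Pilot goes to Station Beta with sample C and sample K.  [Station Alpha: sample D, sample P | Station Beta: sample B, sample C, sample G, sample K]
6. Pilot goes back to Station Alpha alone.  [Station Alpha: sample D, sample P | Station Beta: sample B, sample C, sample G, sample K]
7. Pilot goes to Station Beta with sample D and sample P.  [Station Alpha: — | Station Beta: sample B, sample C, sample D, sample G, sample K, sample P]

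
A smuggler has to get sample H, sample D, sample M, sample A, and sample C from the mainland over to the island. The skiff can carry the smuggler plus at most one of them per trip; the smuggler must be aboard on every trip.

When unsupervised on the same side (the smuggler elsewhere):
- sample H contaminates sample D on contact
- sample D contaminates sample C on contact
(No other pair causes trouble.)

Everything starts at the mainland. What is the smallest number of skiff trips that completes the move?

11

Counting alone: the smuggler can take at most 1 across per trip to the island, so moving all 5 needs at least 5 loaded trips out, with a return between consecutive ones — at least 9 crossings.
The safety rule pushes this higher. Following every safe sequence of crossings, the most of the 5 that can be at the island as the skiff arrives there on crossing 9 is 4 — never all 5.
So no plan with fewer than 11 crossings exists, and this one achieves 11:
1. Smuggler goes to the island with sample D.
2. Smuggler goes back to the mainland alone.
3. Smuggler goes to the island with sample H.
4. Smuggler goes back to the mainland with sample D.
5. Smuggler goes to the island with sample C.
6. Smuggler goes back to the mainland alone.
7. Smuggler goes to the island with sample M.
8. Smuggler goes back to the mainland alone.
9. Smuggler goes to the island with sample A.
10. Smuggler goes back to the mainland alone.
11. Smuggler goes to the island with sample D.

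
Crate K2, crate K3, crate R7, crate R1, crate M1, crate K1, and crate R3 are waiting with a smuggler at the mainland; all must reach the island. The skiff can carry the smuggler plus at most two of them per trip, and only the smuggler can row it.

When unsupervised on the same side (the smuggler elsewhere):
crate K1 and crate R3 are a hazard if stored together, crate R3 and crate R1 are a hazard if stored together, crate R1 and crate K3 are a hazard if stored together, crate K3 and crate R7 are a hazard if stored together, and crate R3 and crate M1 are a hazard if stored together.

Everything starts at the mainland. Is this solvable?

Yes

1. Smuggler goes to the island with crate K3 and crate R3.  [the mainland: crate K1, crate K2, crate M1, crate R1, crate R7 | the island: crate K3, crate R3]
2. Smuggler goes back to the mainland alone.  [the mainland: crate K1, crate K2, crate M1, crate R1, crate R7 | the island: crate K3, crate R3]
3. Smuggler goes to the island with crate K2.  [the mainland: crate K1, crate M1, crate R1, crate R7 | the island: crate K2, crate K3, crate R3]
4. Smuggler goes back to the mainland alone.  [the mainland: crate K1, crate M1, crate R1, crate R7 | the island: crate K2, crate K3, crate R3]
5. Smuggler goes to the island with crate R1 and crate R7.  [the mainland: crate K1, crate M1 | the island: crate K2, crate K3, crate R1, crate R3, crate R7]
6. Smuggler goes back to the mainland with crate K3 and crate R3.  [the mainland: crate K1, crate K3, crate M1, crate R3 | the island: crate K2, crate R1, crate R7]
7. Smuggler goes to the island with crate K1 and crate M1.  [the mainland: crate K3, crate R3 | the island: crate K1, crate K2, crate M1, crate R1, crate R7]
8. Smuggler goes back to the mainland alone.  [the mainland: crate K3, crate R3 | the island: crate K1, crate K2, crate M1, crate R1, crate R7]
9. Smuggler goes to the island with crate K3 and crate R3.  [the mainland: — | the island: crate K1, crate K2, crate K3, crate M1, crate R1, crate R3, crate R7]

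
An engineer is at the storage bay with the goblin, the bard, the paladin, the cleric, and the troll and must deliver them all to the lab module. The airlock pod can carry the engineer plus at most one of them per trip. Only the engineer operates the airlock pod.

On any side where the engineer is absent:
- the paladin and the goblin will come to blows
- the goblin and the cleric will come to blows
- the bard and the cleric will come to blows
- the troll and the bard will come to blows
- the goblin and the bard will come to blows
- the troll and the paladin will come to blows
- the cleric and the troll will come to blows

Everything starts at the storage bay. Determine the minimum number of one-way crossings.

impossible

Whatever the first load, the items left behind include a forbidden pair without the engineer. No opening move is safe, so no plan exists.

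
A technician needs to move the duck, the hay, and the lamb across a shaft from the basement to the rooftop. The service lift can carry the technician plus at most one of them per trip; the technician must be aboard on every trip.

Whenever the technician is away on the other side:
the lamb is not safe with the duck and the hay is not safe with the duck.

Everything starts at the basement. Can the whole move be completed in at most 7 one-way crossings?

Yes

Yes — this plan uses 7 crossings (≤ 7):
1. Technician goes to the rooftop with the duck.
2. Technician goes back to the basement alone.
3. Technician goes to the rooftop with the hay.
4. Technician goes back to the basement with the duck.
5. Technician goes to the rooftop with the lamb.
6. Technician goes back to the basement alone.
7. Technician goes to the rooftop with the duck.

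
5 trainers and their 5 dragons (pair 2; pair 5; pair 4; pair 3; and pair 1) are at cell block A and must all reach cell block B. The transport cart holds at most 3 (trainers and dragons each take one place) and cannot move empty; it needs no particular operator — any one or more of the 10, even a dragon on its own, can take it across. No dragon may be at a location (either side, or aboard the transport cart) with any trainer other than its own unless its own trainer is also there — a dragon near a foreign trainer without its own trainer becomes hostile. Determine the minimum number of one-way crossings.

11

Counting alone: each trip to cell block B takes at most 3 across and each return brings at least 1 back, so after t trips out (and t−1 returns) at most 3t − (t−1) of the 10 are across; that first reaches 10 at t = 5, so at least 9 crossings are needed.
The safety rule pushes this higher. Following every safe sequence of crossings, the most of the 10 that can be at cell block B as the transport cart arrives there on crossing 9 is 9 — never all 10.
So no plan with fewer than 11 crossings exists, and this one achieves 11:
1. dragon 2 and trainer 2 cross → cell block B.
2. trainer 2 crosses ← cell block A.
3. dragon 3, dragon 4, and dragon 5 cross → cell block B.
4. dragon 2 crosses ← cell block A.
5. trainer 3, trainer 4, and trainer 5 cross → cell block B.
6. dragon 5 and trainer 5 cross ← cell block A.
7. trainer 1, trainer 2, and trainer 5 cross → cell block B.
8. dragon 4 crosses ← cell block A.
9. dragon 2 and dragon 5 cross → cell block B.
10. dragon 2 crosses ← cell block A.
11. dragon 1, dragon 2, and dragon 4 cross → cell block B.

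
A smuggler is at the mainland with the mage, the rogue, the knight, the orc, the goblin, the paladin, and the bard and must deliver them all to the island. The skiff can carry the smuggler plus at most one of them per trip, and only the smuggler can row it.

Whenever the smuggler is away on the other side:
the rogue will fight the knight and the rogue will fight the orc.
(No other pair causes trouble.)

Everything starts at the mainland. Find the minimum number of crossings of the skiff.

Counting alone: the smuggler can take at most 1 across per trip to the island, so moving all 7 needs at least 7 loaded trips out, with a return between consecutive ones — at least 13 crossings.
The safety rule pushes this higher. Following every safe sequence of crossings, the most of the 7 that can be at the island as the skiff arrives there on crossing 13 is 6 — never all 7.
So no plan with fewer than 15 crossings exists, and this one achieves 15:
1. Smuggler goes to the island with the rogue.
2. Smuggler goes back to the mainland alone.
3. Smuggler goes to the island with the mage.
4. Smuggler goes back to the mainland alone.
5. Smuggler goes to the island with the knight.
6. Smuggler goes back to the mainland with the rogue.
7. Smuggler goes to the island with the orc.
8. Smuggler goes back to the mainland alone.
9. Smuggler goes to the island with the goblin.
10. Smuggler goes back to the mainland alone.
11. Smuggler goes to the island with the paladin.
12. Smuggler goes back to the mainland alone.
13. Smuggler goes to the island with the bard.
14. Smuggler goes back to the mainland alone.
15. Smuggler goes to the island with the rogue.

15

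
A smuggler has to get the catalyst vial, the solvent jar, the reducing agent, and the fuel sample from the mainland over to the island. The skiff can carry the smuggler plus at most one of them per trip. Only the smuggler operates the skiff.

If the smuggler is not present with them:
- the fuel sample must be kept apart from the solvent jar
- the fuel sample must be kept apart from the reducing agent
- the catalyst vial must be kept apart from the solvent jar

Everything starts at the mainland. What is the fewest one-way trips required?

Whatever the first load, the items left behind include a forbidden pair without the smuggler. No opening move is safe, so no plan exists.

impossible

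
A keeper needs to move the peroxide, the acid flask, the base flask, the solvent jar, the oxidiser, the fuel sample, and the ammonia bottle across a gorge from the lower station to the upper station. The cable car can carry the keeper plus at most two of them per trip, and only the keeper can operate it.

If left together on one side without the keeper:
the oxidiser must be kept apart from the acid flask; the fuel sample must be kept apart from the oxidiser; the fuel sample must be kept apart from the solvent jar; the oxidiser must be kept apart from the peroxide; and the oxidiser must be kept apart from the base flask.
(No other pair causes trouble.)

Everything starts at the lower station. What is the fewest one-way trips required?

9

Counting alone: the keeper can take at most 2 across per trip to the upper station, so moving all 7 needs at least 4 loaded trips out, with a return between consecutive ones — at least 7 crossings.
The safety rule pushes this higher. Following every safe sequence of crossings, the most of the 7 that can be at the upper station as the cable car arrives there on crossing 7 is 6 — never all 7.
So no plan with fewer than 9 crossings exists, and this one achieves 9:
1. Keeper goes to the upper station with the oxidiser and the solvent jar.  [the lower station: the acid flask, the ammonia bottle, the base flask, the fuel sample, the peroxide | the upper station: the oxidiser, the solvent jar]
2. Keeper goes back to the lower station alone.  [the lower station: the acid flask, the ammonia bottle, the base flask, the fuel sample, the peroxide | the upper station: the oxidiser, the solvent jar]
3. Keeper goes to the upper station with the ammonia bottle.  [the lower station: the acid flask, the base flask, the fuel sample, the peroxide | the upper station: the ammonia bottle, the oxidiser, the solvent jar]
4. Keeper goes back to the lower station alone.  [the lower station: the acid flask, the base flask, the fuel sample, the peroxide | the upper station: the ammonia bottle, the oxidiser, the solvent jar]
5. Keeper goes to the upper station with the acid flask and the peroxide.  [the lower station: the base flask, the fuel sample | the upper station: the acid flask, the ammonia bottle, the oxidiser, the peroxide, the solvent jar]
6. Keeper goes back to the lower station with the oxidiser.  [the lower station: the base flask, the fuel sample, the oxidiser | the upper station: the acid flask, the ammonia bottle, the peroxide, the solvent jar]
7. Keeper goes to the upper station with the base flask and the oxidiser.  [the lower station: the fuel sample | the upper station: the acid flask, the ammonia bottle, the base flask, the oxidiser, the peroxide, the solvent jar]
8. Keeper goes back to the lower station with the oxidiser.  [the lower station: the fuel sample, the oxidiser | the upper station: the acid flask, the ammonia bottle, the base flask, the peroxide, the solvent jar]
9. Keeper goes to the upper station with the fuel sample and the oxidiser.  [the lower station: — | the upper station: the acid flask, the ammonia bottle, the base flask, the fuel sample, the oxidiser, the peroxide, the solvent jar]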